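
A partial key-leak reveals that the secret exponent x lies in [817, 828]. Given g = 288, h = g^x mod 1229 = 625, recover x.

Compute 288^817 mod 1229 = 159, then multiply by 288 repeatedly:
  288^817=159  288^818=319  288^819=926  288^820=1224  288^821=1018
  288^822=682  288^823=1005  288^824=625
Found 625 at exponent 824.

824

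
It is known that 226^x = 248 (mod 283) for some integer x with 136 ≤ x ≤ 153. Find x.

136

Compute 226^136 mod 283 = 248, then multiply by 226 repeatedly:
  226^136=248
Found 248 at exponent 136.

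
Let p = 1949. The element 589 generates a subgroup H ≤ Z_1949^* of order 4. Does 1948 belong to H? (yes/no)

yes

1948 ∈ ⟨589⟩ iff 1948^4 ≡ 1 (mod 1949), since |⟨589⟩| = 4.
1948^4 mod 1949 = 1.
Since 1 = 1, 1948 lies in the subgroup.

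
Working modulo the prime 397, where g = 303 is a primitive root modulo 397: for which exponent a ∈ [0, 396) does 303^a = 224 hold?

236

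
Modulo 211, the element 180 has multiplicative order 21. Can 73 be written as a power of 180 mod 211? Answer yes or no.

yes

⟨180⟩ has order 21; its elements mod 211 are {1, 14, 34, 43, 54, 58, 73, 101, 117, 123, 144, 148, 161, 171, 173, 178, 179, 180, 185, 196, 199}.
73 is in this set.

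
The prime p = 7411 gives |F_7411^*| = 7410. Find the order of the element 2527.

3705

The order of 2527 must divide p − 1 = 7410 = 2 · 3 · 5 · 13 · 19.
Divisors: 1, 2, 3, 5, 6, 10, 13, 15, 19, 26, 30, 38, 39, 57, 65, 78, 95, 114, 130, 190, 195, 247, 285, 390, 494, 570, 741, 1235, 1482, 2470, 3705, 7410.
Check each in increasing order: 2527^1 ≡ 2527;  2527^2 ≡ 4858;  2527^3 ≡ 3550;  2527^5 ≡ 503;  2527^6 ≡ 3800;  2527^10 ≡ 1035;  2527^13 ≡ 5805;  2527^15 ≡ 1835;  2527^19 ≡ 3864;  2527^26 ≡ 208;  2527^30 ≡ 2631;  2527^38 ≡ 4742;  2527^39 ≡ 6858;  2527^57 ≡ 3096;  2527^65 ≡ 3552;  2527^78 ≡ 1958;  2527^95 ≡ 41;  2527^114 ≡ 2793;  2527^130 ≡ 3182;  2527^190 ≡ 1681;  2527^195 ≡ 689;  2527^247 ≡ 1854;  2527^285 ≡ 2222;  2527^390 ≡ 417;  2527^494 ≡ 6023;  2527^570 ≡ 1558;  2527^741 ≡ 5676;  2527^1235 ≡ 7016;  2527^1482 ≡ 1359;  2527^2470 ≡ 394;  2527^3705 ≡ 1.
Smallest exponent giving 1 is 3705.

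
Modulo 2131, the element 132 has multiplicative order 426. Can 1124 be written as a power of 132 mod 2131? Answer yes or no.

no

1124 ∈ ⟨132⟩ iff 1124^426 ≡ 1 (mod 2131), since |⟨132⟩| = 426.
1124^426 mod 2131 = 2046.
Since 2046 ≠ 1, 1124 does not lie in the subgroup.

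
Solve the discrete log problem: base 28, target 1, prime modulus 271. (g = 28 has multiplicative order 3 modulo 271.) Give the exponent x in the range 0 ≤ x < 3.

0

Successive powers of 28 modulo 271:
  28^0=1
So 28^0 ≡ 1 (mod 271), giving x = 0.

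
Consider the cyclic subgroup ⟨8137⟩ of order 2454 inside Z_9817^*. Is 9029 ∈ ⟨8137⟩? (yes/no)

9029 ∈ ⟨8137⟩ iff 9029^2454 ≡ 1 (mod 9817), since |⟨8137⟩| = 2454.
9029^2454 mod 9817 = 1.
Since 1 = 1, 9029 lies in the subgroup.

yes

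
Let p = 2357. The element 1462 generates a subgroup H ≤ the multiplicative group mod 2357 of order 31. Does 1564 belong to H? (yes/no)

yes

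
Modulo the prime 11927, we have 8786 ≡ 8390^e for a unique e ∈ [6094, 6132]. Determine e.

Compute 8390^6094 mod 11927 = 9815, then multiply by 8390 repeatedly:
  8390^6094=9815  8390^6095=3842  8390^6096=7626  8390^6097=5712  8390^6098=994
  8390^6099=2687  8390^6100=1900  8390^6101=6528  8390^6102=1136  8390^6103=1367
  8390^6104=7283  8390^6105=2349  8390^6106=4706  8390^6107=4970  8390^6108=1508
  8390^6109=9500  8390^6110=8786
Found 8786 at exponent 6110.

6110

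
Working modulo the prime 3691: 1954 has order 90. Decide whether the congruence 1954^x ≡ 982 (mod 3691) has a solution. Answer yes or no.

982 ∈ ⟨1954⟩ iff 982^90 ≡ 1 (mod 3691), since |⟨1954⟩| = 90.
982^90 mod 3691 = 1055.
Since 1055 ≠ 1, 982 does not lie in the subgroup.

no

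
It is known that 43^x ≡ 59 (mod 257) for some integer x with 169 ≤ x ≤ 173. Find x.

Compute 43^169 mod 257 = 97, then multiply by 43 repeatedly:
  43^169=97  43^170=59
Found 59 at exponent 170.

170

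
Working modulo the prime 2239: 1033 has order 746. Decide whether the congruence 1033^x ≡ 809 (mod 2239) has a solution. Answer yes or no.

809 ∈ ⟨1033⟩ iff 809^746 ≡ 1 (mod 2239), since |⟨1033⟩| = 746.
809^746 mod 2239 = 1.
Since 1 = 1, 809 lies in the subgroup.

yes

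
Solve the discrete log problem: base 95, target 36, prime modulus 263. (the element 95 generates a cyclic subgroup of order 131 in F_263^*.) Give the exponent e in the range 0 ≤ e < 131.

130

Baby-step giant-step with m = ceil(sqrt(131)) = 12.
Baby table (95^j mod 263 for j=0..11):
  0:1  1:95  2:83  3:258  4:51  5:111  6:25  7:8
  8:234  9:138  10:223  11:145
Giant step factor: 95^(-12) ≡ 178 (mod 263).
Scan 36·178^i mod 263 for i = 0, 1, …:
  i=0: 36   i=1: 96   i=2: 256   i=3: 69
  i=4: 184   i=5: 140   i=6: 198   i=7: 2
  i=8: 93   i=9: 248   i=10: 223
Match at i=10, j=10: e = 10·12 + 10 = 130.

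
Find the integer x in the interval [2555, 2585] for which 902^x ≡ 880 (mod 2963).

Compute 902^2555 mod 2963 = 677, then multiply by 902 repeatedly:
  902^2555=677  902^2556=276  902^2557=60  902^2558=786  902^2559=815
  902^2560=306  902^2561=453  902^2562=2675  902^2563=968  902^2564=2014
  902^2565=309  902^2566=196  902^2567=1975  902^2568=687  902^2569=407
  902^2570=2665  902^2571=837  902^2572=2372  902^2573=258  902^2574=1602
  902^2575=2023  902^2576=2501  902^2577=1059  902^2578=1132  902^2579=1792
  902^2580=1549  902^2581=1625  902^2582=2028  902^2583=1085  902^2584=880
Found 880 at exponent 2584.

2584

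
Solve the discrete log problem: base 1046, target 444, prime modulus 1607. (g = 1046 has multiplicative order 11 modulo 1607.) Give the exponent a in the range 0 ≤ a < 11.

Successive powers of 1046 modulo 1607:
  1046^0=1  1046^1=1046  1046^2=1356  1046^3=1002  1046^4=328  1046^5=797
  1046^6=1236  1046^7=828  1046^8=1522  1046^9=1082  1046^10=444
So 1046^10 ≡ 444 (mod 1607), giving a = 10.

10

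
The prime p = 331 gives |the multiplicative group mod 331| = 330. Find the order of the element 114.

165

The order of 114 must divide p − 1 = 330 = 2 · 3 · 5 · 11.
Divisors: 1, 2, 3, 5, 6, 10, 11, 15, 22, 30, 33, 55, 66, 110, 165, 330.
Check each in increasing order: 114^1 ≡ 114;  114^2 ≡ 87;  114^3 ≡ 319;  114^5 ≡ 280;  114^6 ≡ 144;  114^10 ≡ 284;  114^11 ≡ 269;  114^15 ≡ 80;  114^22 ≡ 203;  114^30 ≡ 111;  114^33 ≡ 323;  114^55 ≡ 31;  114^66 ≡ 64;  114^110 ≡ 299;  114^165 ≡ 1.
Smallest exponent giving 1 is 165.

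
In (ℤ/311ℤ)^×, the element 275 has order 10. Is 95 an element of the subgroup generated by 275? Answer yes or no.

⟨275⟩ has order 10; its elements mod 311 are {1, 6, 36, 52, 95, 216, 259, 275, 305, 310}.
95 is in this set.

yes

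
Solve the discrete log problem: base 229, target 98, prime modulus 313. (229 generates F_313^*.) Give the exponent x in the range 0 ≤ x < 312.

Baby-step giant-step with m = ceil(sqrt(312)) = 18.
Baby table (229^j mod 313 for j=0..17):
  0:1  1:229  2:170  3:118  4:104  5:28  6:152  7:65
  8:174  9:95  10:158  11:187  12:255  13:177  14:156  15:42
  16:228  17:254
Giant step factor: 229^(-18) ≡ 6 (mod 313).
Scan 98·6^i mod 313 for i = 0, 1, …:
  i=0: 98   i=1: 275   i=2: 85   i=3: 197
  i=4: 243   i=5: 206   i=6: 297   i=7: 217
  i=8: 50   i=9: 300   i=10: 235   i=11: 158
Match at i=11, j=10: x = 11·18 + 10 = 208.

208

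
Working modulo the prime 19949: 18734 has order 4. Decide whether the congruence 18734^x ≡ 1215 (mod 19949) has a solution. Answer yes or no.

yes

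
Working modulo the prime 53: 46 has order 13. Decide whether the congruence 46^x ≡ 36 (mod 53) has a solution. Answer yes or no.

yes

36 ∈ ⟨46⟩ iff 36^13 ≡ 1 (mod 53), since |⟨46⟩| = 13.
36^13 mod 53 = 1.
Since 1 = 1, 36 lies in the subgroup.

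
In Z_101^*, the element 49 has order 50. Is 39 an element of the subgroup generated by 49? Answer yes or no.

39 ∈ ⟨49⟩ iff 39^50 ≡ 1 (mod 101), since |⟨49⟩| = 50.
39^50 mod 101 = 100.
Since 100 ≠ 1, 39 does not lie in the subgroup.

no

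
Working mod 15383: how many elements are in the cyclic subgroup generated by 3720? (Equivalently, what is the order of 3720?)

7691

The order of 3720 must divide p − 1 = 15382 = 2 · 7691.
Divisors: 1, 2, 7691, 15382.
Check each in increasing order: 3720^1 ≡ 3720;  3720^2 ≡ 9083;  3720^7691 ≡ 1.
Smallest exponent giving 1 is 7691.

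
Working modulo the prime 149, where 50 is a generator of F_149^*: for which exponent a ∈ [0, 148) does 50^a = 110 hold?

86

Baby-step giant-step with m = ceil(sqrt(148)) = 13.
Baby table (50^j mod 149 for j=0..12):
  0:1  1:50  2:116  3:138  4:46  5:65  6:121  7:90
  8:30  9:10  10:53  11:117  12:39
Giant step factor: 50^(-13) ≡ 23 (mod 149).
Scan 110·23^i mod 149 for i = 0, 1, …:
  i=0: 110   i=1: 146   i=2: 80   i=3: 52
  i=4: 4   i=5: 92   i=6: 30
Match at i=6, j=8: a = 6·13 + 8 = 86.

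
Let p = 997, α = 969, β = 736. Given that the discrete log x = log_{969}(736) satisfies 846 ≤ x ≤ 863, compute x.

Compute 969^846 mod 997 = 981, then multiply by 969 repeatedly:
  969^846=981  969^847=448  969^848=417  969^849=288  969^850=909
  969^851=470  969^852=798  969^853=587  969^854=513  969^855=591
  969^856=401  969^857=736
Found 736 at exponent 857.

857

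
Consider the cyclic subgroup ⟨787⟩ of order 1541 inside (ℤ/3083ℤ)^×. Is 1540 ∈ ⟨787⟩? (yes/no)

yes

1540 ∈ ⟨787⟩ iff 1540^1541 ≡ 1 (mod 3083), since |⟨787⟩| = 1541.
1540^1541 mod 3083 = 1.
Since 1 = 1, 1540 lies in the subgroup.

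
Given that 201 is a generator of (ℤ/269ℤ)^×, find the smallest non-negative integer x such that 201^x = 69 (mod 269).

49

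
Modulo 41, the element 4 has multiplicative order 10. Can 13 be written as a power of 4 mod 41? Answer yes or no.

no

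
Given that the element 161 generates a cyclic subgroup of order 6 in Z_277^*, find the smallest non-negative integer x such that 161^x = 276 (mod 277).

3

Successive powers of 161 modulo 277:
  161^0=1  161^1=161  161^2=160  161^3=276
So 161^3 ≡ 276 (mod 277), giving x = 3.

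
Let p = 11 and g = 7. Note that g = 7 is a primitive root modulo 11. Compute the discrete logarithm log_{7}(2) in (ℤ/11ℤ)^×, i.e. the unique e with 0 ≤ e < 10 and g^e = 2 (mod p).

3

Successive powers of 7 modulo 11:
  7^0=1  7^1=7  7^2=5  7^3=2
So 7^3 ≡ 2 (mod 11), giving e = 3.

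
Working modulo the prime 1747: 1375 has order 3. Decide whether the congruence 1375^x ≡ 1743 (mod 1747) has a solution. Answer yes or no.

no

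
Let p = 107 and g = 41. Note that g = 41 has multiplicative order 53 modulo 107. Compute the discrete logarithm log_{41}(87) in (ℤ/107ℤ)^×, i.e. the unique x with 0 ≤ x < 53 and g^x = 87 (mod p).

37

Baby-step giant-step with m = ceil(sqrt(53)) = 8.
Baby table (41^j mod 107 for j=0..7):
  0:1  1:41  2:76  3:13  4:105  5:25  6:62  7:81
Giant step factor: 41^(-8) ≡ 27 (mod 107).
Scan 87·27^i mod 107 for i = 0, 1, …:
  i=0: 87   i=1: 102   i=2: 79   i=3: 100
  i=4: 25
Match at i=4, j=5: x = 4·8 + 5 = 37.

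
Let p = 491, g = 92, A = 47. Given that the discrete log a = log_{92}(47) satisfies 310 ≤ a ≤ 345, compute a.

Compute 92^310 mod 491 = 118, then multiply by 92 repeatedly:
  92^310=118  92^311=54  92^312=58  92^313=426  92^314=403
  92^315=251  92^316=15  92^317=398  92^318=282  92^319=412
  92^320=97  92^321=86  92^322=56  92^323=242  92^324=169
  92^325=327  92^326=133  92^327=452  92^328=340  92^329=347
  92^330=9  92^331=337  92^332=71  92^333=149  92^334=451
  92^335=248  92^336=230  92^337=47
Found 47 at exponent 337.

337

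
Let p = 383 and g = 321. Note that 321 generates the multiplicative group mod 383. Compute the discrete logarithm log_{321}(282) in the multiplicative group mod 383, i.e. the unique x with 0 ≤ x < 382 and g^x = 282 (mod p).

Baby-step giant-step with m = ceil(sqrt(382)) = 20.
Baby table (321^j mod 383 for j=0..19):
  0:1  1:321  2:14  3:281  4:196  5:104  6:63  7:307
  8:116  9:85  10:92  11:41  12:139  13:191  14:31  15:376
  16:51  17:285  18:331  19:160
Giant step factor: 321^(-20) ≡ 252 (mod 383).
Scan 282·252^i mod 383 for i = 0, 1, …:
  i=0: 282   i=1: 209   i=2: 197   i=3: 237
  i=4: 359   i=5: 80   i=6: 244   i=7: 208
  i=8: 328   i=9: 311     …   i=15: 337
  i=16: 281
Match at i=16, j=3: x = 16·20 + 3 = 323.

323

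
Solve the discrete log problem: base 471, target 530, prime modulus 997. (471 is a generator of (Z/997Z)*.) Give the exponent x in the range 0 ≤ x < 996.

Baby-step giant-step with m = ceil(sqrt(996)) = 32.
Baby table (471^j mod 997 for j=0..31):
  0:1  1:471  2:507  3:514  4:820  5:381  6:988  7:746
  8:422  9:359  10:596  11:559  12:81  13:265  14:190  15:757
  16:618  17:951  18:268  19:606  20:284  21:166  22:420  23:414
  24:579  25:528  26:435  27:500  28:208  29:262  30:771  31:233
Giant step factor: 471^(-32) ≡ 519 (mod 997).
Scan 530·519^i mod 997 for i = 0, 1, …:
  i=0: 530   i=1: 895   i=2: 900   i=3: 504
  i=4: 362   i=5: 442   i=6: 88   i=7: 807
  i=8: 93   i=9: 411     …   i=22: 73
  i=23: 1
Match at i=23, j=0: x = 23·32 + 0 = 736.

736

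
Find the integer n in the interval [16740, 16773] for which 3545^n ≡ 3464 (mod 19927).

16772

Compute 3545^16740 mod 19927 = 14575, then multiply by 3545 repeatedly:
  3545^16740=14575  3545^16741=17591  3545^16742=8512  3545^16743=5562  3545^16744=9487
  3545^16745=14566  3545^16746=5613  3545^16747=10939  3545^16748=813  3545^16749=12597
  3545^16750=19885  3545^16751=10526  3545^16752=11326  3545^16753=17692  3545^16754=7871
  3545^16755=4895  3545^16756=16285  3545^16757=1806  3545^16758=5703  3545^16759=11157
  3545^16760=16397  3545^16761=306  3545^16762=8712  3545^16763=17117  3545^16764=2050
  3545^16765=13822  3545^16766=18424  3545^16767=12301  3545^16768=6769  3545^16769=3997
  3545^16770=1268  3545^16771=11485  3545^16772=3464
Found 3464 at exponent 16772.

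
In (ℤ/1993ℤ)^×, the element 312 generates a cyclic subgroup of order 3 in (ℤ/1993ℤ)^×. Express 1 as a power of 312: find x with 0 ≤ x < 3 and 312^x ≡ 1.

Successive powers of 312 modulo 1993:
  312^0=1
So 312^0 ≡ 1 (mod 1993), giving x = 0.

0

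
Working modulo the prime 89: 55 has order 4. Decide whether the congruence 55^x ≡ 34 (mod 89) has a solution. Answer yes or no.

yes

⟨55⟩ has order 4; its elements mod 89 are {1, 34, 55, 88}.
34 is in this set.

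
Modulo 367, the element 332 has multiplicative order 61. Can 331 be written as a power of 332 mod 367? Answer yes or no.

no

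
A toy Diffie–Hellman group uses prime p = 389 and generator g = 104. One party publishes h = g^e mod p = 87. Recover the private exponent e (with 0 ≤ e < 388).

386

Baby-step giant-step with m = ceil(sqrt(388)) = 20.
Baby table (104^j mod 389 for j=0..19):
  0:1  1:104  2:313  3:265  4:330  5:88  6:205  7:314
  8:369  9:254  10:353  11:146  12:13  13:185  14:179  15:333
  16:11  17:366  18:331  19:192
Giant step factor: 104^(-20) ≡ 193 (mod 389).
Scan 87·193^i mod 389 for i = 0, 1, …:
  i=0: 87   i=1: 64   i=2: 293   i=3: 144
  i=4: 173   i=5: 324   i=6: 292   i=7: 340
  i=8: 268   i=9: 376     …   i=18: 382
  i=19: 205
Match at i=19, j=6: e = 19·20 + 6 = 386.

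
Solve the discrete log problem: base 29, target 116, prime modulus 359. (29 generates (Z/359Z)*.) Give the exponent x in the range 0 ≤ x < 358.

Baby-step giant-step with m = ceil(sqrt(358)) = 19.
Baby table (29^j mod 359 for j=0..18):
  0:1  1:29  2:123  3:336  4:51  5:43  6:170  7:263
  8:88  9:39  10:54  11:130  12:180  13:194  14:241  15:168
  16:205  17:201  18:85
Giant step factor: 29^(-19) ≡ 172 (mod 359).
Scan 116·172^i mod 359 for i = 0, 1, …:
  i=0: 116   i=1: 207   i=2: 63   i=3: 66
  i=4: 223   i=5: 302   i=6: 248   i=7: 294
  i=8: 308   i=9: 203     …   i=16: 335
  i=17: 180
Match at i=17, j=12: x = 17·19 + 12 = 335.

335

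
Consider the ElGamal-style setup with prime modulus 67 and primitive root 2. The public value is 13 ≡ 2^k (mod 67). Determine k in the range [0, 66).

19

Baby-step giant-step with m = ceil(sqrt(66)) = 9.
Baby table (2^j mod 67 for j=0..8):
  0:1  1:2  2:4  3:8  4:16  5:32  6:64  7:61
  8:55
Giant step factor: 2^(-9) ≡ 53 (mod 67).
Scan 13·53^i mod 67 for i = 0, 1, …:
  i=0: 13   i=1: 19   i=2: 2
Match at i=2, j=1: k = 2·9 + 1 = 19.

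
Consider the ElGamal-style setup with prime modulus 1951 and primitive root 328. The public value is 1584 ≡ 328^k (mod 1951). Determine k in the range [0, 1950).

Baby-step giant-step with m = ceil(sqrt(1950)) = 45.
Baby table (328^j mod 1951 for j=0..44):
  0:1  1:328  2:279  3:1766  4:1752  5:1062  6:1058  7:1697
  8:581  9:1321  10:166  11:1771  12:1441  13:506  14:133  15:702
  16:38  17:758  18:847  19:774  20:242  21:1336  22:1184  23:103
  24:617  25:1423  26:455  27:964  28:130  29:1669  30:1152  31:1313
  32:1444  33:1490  34:970  35:147  36:1392  37:42  38:119  39:12
  40:34  41:1397  42:1682  43:1514  44:1038
Giant step factor: 328^(-45) ≡ 471 (mod 1951).
Scan 1584·471^i mod 1951 for i = 0, 1, …:
  i=0: 1584   i=1: 782   i=2: 1534   i=3: 644
  i=4: 919   i=5: 1678   i=6: 183   i=7: 349
  i=8: 495   i=9: 976     …   i=37: 1292
  i=38: 1771
Match at i=38, j=11: k = 38·45 + 11 = 1721.

1721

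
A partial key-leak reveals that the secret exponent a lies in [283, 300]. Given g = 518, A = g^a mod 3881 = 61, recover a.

297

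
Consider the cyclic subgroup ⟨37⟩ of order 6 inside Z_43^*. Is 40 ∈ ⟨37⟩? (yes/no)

⟨37⟩ has order 6; its elements mod 43 are {1, 6, 7, 36, 37, 42}.
40 is not in this set.

no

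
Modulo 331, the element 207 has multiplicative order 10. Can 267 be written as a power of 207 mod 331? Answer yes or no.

⟨207⟩ has order 10; its elements mod 331 are {1, 8, 64, 124, 150, 181, 207, 267, 323, 330}.
267 is in this set.

yes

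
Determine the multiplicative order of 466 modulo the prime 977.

The order of 466 must divide p − 1 = 976 = 2^4 · 61.
Divisors: 1, 2, 4, 8, 16, 61, 122, 244, 488, 976.
Check each in increasing order: 466^1 ≡ 466;  466^2 ≡ 262;  466^4 ≡ 254;  466^8 ≡ 34;  466^16 ≡ 179;  466^61 ≡ 357;  466^122 ≡ 439;  466^244 ≡ 252;  466^488 ≡ 976;  466^976 ≡ 1.
Smallest exponent giving 1 is 976.

976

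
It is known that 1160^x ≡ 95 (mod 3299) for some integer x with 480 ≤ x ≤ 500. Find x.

496

Compute 1160^480 mod 3299 = 2647, then multiply by 1160 repeatedly:
  1160^480=2647  1160^481=2450  1160^482=1561  1160^483=2908  1160^484=1702
  1160^485=1518  1160^486=2513  1160^487=2063  1160^488=1305  1160^489=2858
  1160^490=3084  1160^491=1324  1160^492=1805  1160^493=2234  1160^494=1725
  1160^495=1806  1160^496=95
Found 95 at exponent 496.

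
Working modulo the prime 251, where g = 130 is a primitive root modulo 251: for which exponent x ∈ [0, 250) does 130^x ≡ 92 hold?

202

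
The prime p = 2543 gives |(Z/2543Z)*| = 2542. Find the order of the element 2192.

The order of 2192 must divide p − 1 = 2542 = 2 · 31 · 41.
Divisors: 1, 2, 31, 41, 62, 82, 1271, 2542.
Check each in increasing order: 2192^1 ≡ 2192;  2192^2 ≡ 1137;  2192^31 ≡ 2214;  2192^41 ≡ 927;  2192^62 ≡ 1435;  2192^82 ≡ 2338;  2192^1271 ≡ 1.
Smallest exponent giving 1 is 1271.

1271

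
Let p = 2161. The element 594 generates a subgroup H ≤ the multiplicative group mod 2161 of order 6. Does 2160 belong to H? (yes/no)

⟨594⟩ has order 6; its elements mod 2161 are {1, 593, 594, 1567, 1568, 2160}.
2160 is in this set.

yes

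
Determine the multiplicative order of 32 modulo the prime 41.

The order of 32 must divide p − 1 = 40 = 2^3 · 5.
Divisors: 1, 2, 4, 5, 8, 10, 20, 40.
Check each in increasing order: 32^1 ≡ 32;  32^2 ≡ 40;  32^4 ≡ 1.
Smallest exponent giving 1 is 4.

4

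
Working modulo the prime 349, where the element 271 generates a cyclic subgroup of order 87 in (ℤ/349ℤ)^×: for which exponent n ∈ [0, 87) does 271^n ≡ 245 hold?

85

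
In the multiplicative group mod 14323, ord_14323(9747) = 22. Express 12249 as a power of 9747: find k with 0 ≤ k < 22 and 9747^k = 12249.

6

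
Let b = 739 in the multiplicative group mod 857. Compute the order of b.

856

The order of 739 must divide p − 1 = 856 = 2^3 · 107.
Divisors: 1, 2, 4, 8, 107, 214, 428, 856.
Check each in increasing order: 739^1 ≡ 739;  739^2 ≡ 212;  739^4 ≡ 380;  739^8 ≡ 424;  739^107 ≡ 669;  739^214 ≡ 207;  739^428 ≡ 856;  739^856 ≡ 1.
Smallest exponent giving 1 is 856.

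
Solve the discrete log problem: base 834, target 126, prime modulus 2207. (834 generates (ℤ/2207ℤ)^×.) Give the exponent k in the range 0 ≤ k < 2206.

Baby-step giant-step with m = ceil(sqrt(2206)) = 47.
Baby table (834^j mod 2207 for j=0..46):
  0:1  1:834  2:351  3:1410  4:1816  5:542  6:1800  7:440
  8:598  9:2157  10:233  11:106  12:124  13:1894  14:1591  15:487
  16:70  17:998  18:293  19:1592  20:1321  21:421  22:201  23:2109
  24:2134  25:914  26:861  27:799  28:2059  29:160  30:1020  31:985
  32:486  33:1443  34:647  35:1090  36:1983  37:779  38:828  39:1968
  40:1511  41:2184  42:681  43:755  44:675  45:165  46:776
Giant step factor: 834^(-47) ≡ 1383 (mod 2207).
Scan 126·1383^i mod 2207 for i = 0, 1, …:
  i=0: 126   i=1: 2112   i=2: 1035   i=3: 1269
  i=4: 462   i=5: 1123   i=6: 1588   i=7: 239
  i=8: 1694   i=9: 1175     …   i=30: 515
  i=31: 1591
Match at i=31, j=14: k = 31·47 + 14 = 1471.

1471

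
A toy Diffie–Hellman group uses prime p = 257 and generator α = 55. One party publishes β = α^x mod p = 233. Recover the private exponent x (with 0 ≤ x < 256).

99

Baby-step giant-step with m = ceil(sqrt(256)) = 16.
Baby table (55^j mod 257 for j=0..15):
  0:1  1:55  2:198  3:96  4:140  5:247  6:221  7:76
  8:68  9:142  10:100  11:103  12:11  13:91  14:122  15:28
Giant step factor: 55^(-16) ≡ 128 (mod 257).
Scan 233·128^i mod 257 for i = 0, 1, …:
  i=0: 233   i=1: 12   i=2: 251   i=3: 3
  i=4: 127   i=5: 65   i=6: 96
Match at i=6, j=3: x = 6·16 + 3 = 99.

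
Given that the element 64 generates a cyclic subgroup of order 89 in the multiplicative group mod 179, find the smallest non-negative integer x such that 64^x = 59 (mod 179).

86

Baby-step giant-step with m = ceil(sqrt(89)) = 10.
Baby table (64^j mod 179 for j=0..9):
  0:1  1:64  2:158  3:88  4:83  5:121  6:47  7:144
  8:87  9:19
Giant step factor: 64^(-10) ≡ 29 (mod 179).
Scan 59·29^i mod 179 for i = 0, 1, …:
  i=0: 59   i=1: 100   i=2: 36   i=3: 149
  i=4: 25   i=5: 9   i=6: 82   i=7: 51
  i=8: 47
Match at i=8, j=6: x = 8·10 + 6 = 86.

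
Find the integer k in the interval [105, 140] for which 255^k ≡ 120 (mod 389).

Compute 255^105 mod 389 = 174, then multiply by 255 repeatedly:
  255^105=174  255^106=24  255^107=285  255^108=321  255^109=165
  255^110=63  255^111=116  255^112=16  255^113=190  255^114=214
  255^115=110  255^116=42  255^117=207  255^118=270  255^119=386
  255^120=13  255^121=203  255^122=28  255^123=138  255^124=180
  255^125=387  255^126=268  255^127=265  255^128=278  255^129=92
  255^130=120
Found 120 at exponent 130.

130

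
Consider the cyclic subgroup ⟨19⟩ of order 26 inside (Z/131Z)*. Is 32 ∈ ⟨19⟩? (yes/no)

32 ∈ ⟨19⟩ iff 32^26 ≡ 1 (mod 131), since |⟨19⟩| = 26.
32^26 mod 131 = 1.
Since 1 = 1, 32 lies in the subgroup.

yes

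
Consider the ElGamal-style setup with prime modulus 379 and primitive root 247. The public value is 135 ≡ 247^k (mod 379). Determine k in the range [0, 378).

327

Baby-step giant-step with m = ceil(sqrt(378)) = 20.
Baby table (247^j mod 379 for j=0..19):
  0:1  1:247  2:369  3:183  4:100  5:65  6:137  7:108
  8:146  9:57  10:56  11:188  12:198  13:15  14:294  15:229
  16:92  17:363  18:217  19:160
Giant step factor: 247^(-20) ≡ 164 (mod 379).
Scan 135·164^i mod 379 for i = 0, 1, …:
  i=0: 135   i=1: 158   i=2: 140   i=3: 220
  i=4: 75   i=5: 172   i=6: 162   i=7: 38
  i=8: 168   i=9: 264     …   i=15: 241
  i=16: 108
Match at i=16, j=7: k = 16·20 + 7 = 327.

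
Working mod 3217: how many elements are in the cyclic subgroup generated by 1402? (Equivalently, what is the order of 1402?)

The order of 1402 must divide p − 1 = 3216 = 2^4 · 3 · 67.
Divisors: 1, 2, 3, 4, 6, 8, 12, 16, 24, 48, 67, 134, 201, 268, 402, 536, 804, 1072, 1608, 3216.
Check each in increasing order: 1402^1 ≡ 1402;  1402^2 ≡ 17;  1402^3 ≡ 1315;  1402^4 ≡ 289;  1402^6 ≡ 1696;  1402^8 ≡ 3096;  1402^12 ≡ 418;  1402^16 ≡ 1773;  1402^24 ≡ 1006;  1402^48 ≡ 1898;  1402^67 ≡ 990;  1402^134 ≡ 2132;  1402^201 ≡ 328;  1402^268 ≡ 3020;  1402^402 ≡ 1423;  1402^536 ≡ 205;  1402^804 ≡ 1436;  1402^1072 ≡ 204;  1402^1608 ≡ 3216;  1402^3216 ≡ 1.
Smallest exponent giving 1 is 3216.

3216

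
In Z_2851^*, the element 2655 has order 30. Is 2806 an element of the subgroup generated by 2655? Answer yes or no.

yes

2806 ∈ ⟨2655⟩ iff 2806^30 ≡ 1 (mod 2851), since |⟨2655⟩| = 30.
2806^30 mod 2851 = 1.
Since 1 = 1, 2806 lies in the subgroup.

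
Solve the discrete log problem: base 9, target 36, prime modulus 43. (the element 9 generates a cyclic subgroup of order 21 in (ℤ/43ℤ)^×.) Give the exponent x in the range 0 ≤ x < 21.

7

Successive powers of 9 modulo 43:
  9^0=1  9^1=9  9^2=38  9^3=41  9^4=25  9^5=10
  9^6=4  9^7=36
So 9^7 ≡ 36 (mod 43), giving x = 7.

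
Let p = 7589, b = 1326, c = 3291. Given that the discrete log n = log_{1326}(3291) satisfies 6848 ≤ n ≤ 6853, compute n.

6848

Compute 1326^6848 mod 7589 = 3291, then multiply by 1326 repeatedly:
  1326^6848=3291
Found 3291 at exponent 6848.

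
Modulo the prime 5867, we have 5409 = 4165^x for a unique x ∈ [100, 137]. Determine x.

103

Compute 4165^100 mod 5867 = 5541, then multiply by 4165 repeatedly:
  4165^100=5541  4165^101=3354  4165^102=83  4165^103=5409
Found 5409 at exponent 103.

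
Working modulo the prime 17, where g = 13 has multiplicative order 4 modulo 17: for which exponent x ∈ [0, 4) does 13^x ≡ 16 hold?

Successive powers of 13 modulo 17:
  13^0=1  13^1=13  13^2=16
So 13^2 ≡ 16 (mod 17), giving x = 2.

2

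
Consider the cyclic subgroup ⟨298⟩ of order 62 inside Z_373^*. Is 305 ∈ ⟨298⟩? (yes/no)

305 ∈ ⟨298⟩ iff 305^62 ≡ 1 (mod 373), since |⟨298⟩| = 62.
305^62 mod 373 = 284.
Since 284 ≠ 1, 305 does not lie in the subgroup.

no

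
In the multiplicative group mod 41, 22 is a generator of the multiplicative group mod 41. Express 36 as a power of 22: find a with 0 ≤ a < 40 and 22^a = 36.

18

Successive powers of 22 modulo 41:
  22^0=1  22^1=22  22^2=33  22^3=29  22^4=23  22^5=14
  22^6=21  22^7=11  22^8=37  22^9=35  22^10=32  22^11=7
  22^12=31  22^13=26  22^14=39  22^15=38  22^16=16  22^17=24
  22^18=36
So 22^18 ≡ 36 (mod 41), giving a = 18.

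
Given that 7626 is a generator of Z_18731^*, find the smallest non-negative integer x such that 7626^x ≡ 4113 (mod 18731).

9916

Baby-step giant-step with m = ceil(sqrt(18730)) = 137.
Baby table (7626^j mod 18731 for j=0..136):
  0:1  1:7626  2:14852  3:13726  4:5648  5:9079  6:6678  7:15570
  8:1011  9:11445  10:11841  11:16046  12:15904  13:679  14:8298  15:7230
  16:10647  17:13868  18:2142  19:1460  20:7746  21:12153  22:16521  23:4440
  24:12523  25:9760  26:11497  27:15042  28:1648  29:17878  30:13410  31:12131
  32:17328  33:14854  34:10247  35:16621  36:17800  37:17974  38:14997  39:14367
  40:5123  41:13863  42:1474  43:2124  44:14040  45:2644  46:8588  47:8512
  48:9597  49:4705  50:10465  51:12030  52:15073  53:13282  54:10015  55:8103
  56:18640  57:17812  58:15831  59:5911  60:10500  61:16706  62:10425  63:6686
  64:1654  65:7441  66:8867  67:832  68:13754  69:13135  70:12853  71:16386
  72:5135  73:11720  74:11119  75:16988  76:6892  77:17937  78:13800  79:8042
  80:2998  81:10928  82:2709  83:17272  84:18611  85:2699  86:15936  87:1208
  88:15287  89:15649  90:4073  91:4700  92:9797  93:12694  94:2636  95:3773
  96:2082  97:12175  98:15714  99:12757  100:14799  101:2899  102:5194  103:12110
  104:7030  105:2658  106:2966  107:10399  108:14451  109:8853  110:6454  111:11867
  112:8281  113:8705  114:1666  115:5298  116:18512  117:15696  118:6606  119:9697
  120:18065  121:15916  122:17267  123:17943  124:3363  125:3499  126:10430  127:7354
  128:990  129:1147  130:18376  131:8765  132:9682  133:16061  134:17908  135:17418
  136:8147
Giant step factor: 7626^(-137) ≡ 780 (mod 18731).
Scan 4113·780^i mod 18731 for i = 0, 1, …:
  i=0: 4113   i=1: 5139   i=2: 18717   i=3: 7811
  i=4: 5005   i=5: 7852   i=6: 18254   i=7: 2560
  i=8: 11314   i=9: 2619     …   i=71: 18198
  i=72: 15073
Match at i=72, j=52: x = 72·137 + 52 = 9916.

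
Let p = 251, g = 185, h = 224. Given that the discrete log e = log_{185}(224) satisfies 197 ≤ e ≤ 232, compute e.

229

Compute 185^197 mod 251 = 230, then multiply by 185 repeatedly:
  185^197=230  185^198=131  185^199=139  185^200=113  185^201=72
  185^202=17  185^203=133  185^204=7  185^205=40  185^206=121
  185^207=46  185^208=227  185^209=78  185^210=123  185^211=165
  185^212=154  185^213=127  185^214=152  185^215=8  185^216=225
  185^217=210  185^218=196  185^219=116  185^220=125  185^221=33
  185^222=81  185^223=176  185^224=181  185^225=102  185^226=45
  185^227=42  185^228=240  185^229=224
Found 224 at exponent 229.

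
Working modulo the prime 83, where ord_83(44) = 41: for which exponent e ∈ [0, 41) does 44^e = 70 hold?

Successive powers of 44 modulo 83:
  44^0=1  44^1=44  44^2=27  44^3=26  44^4=65  44^5=38
  44^6=12  44^7=30  44^8=75  44^9=63  44^10=33  44^11=41
  44^12=61  44^13=28  44^14=70
So 44^14 ≡ 70 (mod 83), giving e = 14.

14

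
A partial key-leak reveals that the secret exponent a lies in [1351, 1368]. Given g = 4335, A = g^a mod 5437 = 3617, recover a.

1352

Compute 4335^1351 mod 5437 = 2508, then multiply by 4335 repeatedly:
  4335^1351=2508  4335^1352=3617
Found 3617 at exponent 1352.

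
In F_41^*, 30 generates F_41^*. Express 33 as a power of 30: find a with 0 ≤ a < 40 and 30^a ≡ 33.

6

Successive powers of 30 modulo 41:
  30^0=1  30^1=30  30^2=39  30^3=22  30^4=4  30^5=38
  30^6=33
So 30^6 ≡ 33 (mod 41), giving a = 6.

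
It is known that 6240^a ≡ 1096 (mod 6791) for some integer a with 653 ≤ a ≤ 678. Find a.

662

Compute 6240^653 mod 6791 = 4386, then multiply by 6240 repeatedly:
  6240^653=4386  6240^654=910  6240^655=1124  6240^656=5448  6240^657=6565
  6240^658=2288  6240^659=2438  6240^660=1280  6240^661=984  6240^662=1096
Found 1096 at exponent 662.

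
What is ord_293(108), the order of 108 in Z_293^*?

The order of 108 must divide p − 1 = 292 = 2^2 · 73.
Divisors: 1, 2, 4, 73, 146, 292.
Check each in increasing order: 108^1 ≡ 108;  108^2 ≡ 237;  108^4 ≡ 206;  108^73 ≡ 138;  108^146 ≡ 292;  108^292 ≡ 1.
Smallest exponent giving 1 is 292.

292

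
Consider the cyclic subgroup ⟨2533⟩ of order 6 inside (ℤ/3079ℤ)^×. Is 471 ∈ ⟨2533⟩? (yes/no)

no

⟨2533⟩ has order 6; its elements mod 3079 are {1, 546, 547, 2532, 2533, 3078}.
471 is not in this set.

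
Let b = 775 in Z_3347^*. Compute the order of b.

The order of 775 must divide p − 1 = 3346 = 2 · 7 · 239.
Divisors: 1, 2, 7, 14, 239, 478, 1673, 3346.
Check each in increasing order: 775^1 ≡ 775;  775^2 ≡ 1512;  775^7 ≡ 3192;  775^14 ≡ 596;  775^239 ≡ 696;  775^478 ≡ 2448;  775^1673 ≡ 1.
Smallest exponent giving 1 is 1673.

1673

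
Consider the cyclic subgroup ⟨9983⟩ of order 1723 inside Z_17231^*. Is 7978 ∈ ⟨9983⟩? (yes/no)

7978 ∈ ⟨9983⟩ iff 7978^1723 ≡ 1 (mod 17231), since |⟨9983⟩| = 1723.
7978^1723 mod 17231 = 1.
Since 1 = 1, 7978 lies in the subgroup.

yes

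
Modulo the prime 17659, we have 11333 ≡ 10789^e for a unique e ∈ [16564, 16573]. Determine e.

16569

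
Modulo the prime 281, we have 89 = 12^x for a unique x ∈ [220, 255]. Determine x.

245

Compute 12^220 mod 281 = 202, then multiply by 12 repeatedly:
  12^220=202  12^221=176  12^222=145  12^223=54  12^224=86
  12^225=189  12^226=20  12^227=240  12^228=70  12^229=278
  12^230=245  12^231=130  12^232=155  12^233=174  12^234=121
  12^235=47  12^236=2  12^237=24  12^238=7  12^239=84
  12^240=165  12^241=13  12^242=156  12^243=186  12^244=265
  12^245=89
Found 89 at exponent 245.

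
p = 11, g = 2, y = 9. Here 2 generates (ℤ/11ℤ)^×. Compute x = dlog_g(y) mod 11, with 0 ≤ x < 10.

Successive powers of 2 modulo 11:
  2^0=1  2^1=2  2^2=4  2^3=8  2^4=5  2^5=10
  2^6=9
So 2^6 ≡ 9 (mod 11), giving x = 6.

6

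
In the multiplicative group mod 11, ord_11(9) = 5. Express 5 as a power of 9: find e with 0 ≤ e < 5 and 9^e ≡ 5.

4

Successive powers of 9 modulo 11:
  9^0=1  9^1=9  9^2=4  9^3=3  9^4=5
So 9^4 ≡ 5 (mod 11), giving e = 4.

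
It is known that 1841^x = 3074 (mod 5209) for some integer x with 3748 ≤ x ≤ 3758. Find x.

3757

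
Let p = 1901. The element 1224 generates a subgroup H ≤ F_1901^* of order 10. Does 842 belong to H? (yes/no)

no

842 ∈ ⟨1224⟩ iff 842^10 ≡ 1 (mod 1901), since |⟨1224⟩| = 10.
842^10 mod 1901 = 112.
Since 112 ≠ 1, 842 does not lie in the subgroup.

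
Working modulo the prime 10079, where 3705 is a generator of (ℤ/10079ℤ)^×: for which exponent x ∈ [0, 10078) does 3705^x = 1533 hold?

Baby-step giant-step with m = ceil(sqrt(10078)) = 101.
Baby table (3705^j mod 10079 for j=0..100):
  0:1  1:3705  2:9506  3:3704  4:5801  5:4277  6:2097  7:8555
  8:7899  9:6458  10:9423  11:8638  12:2965  13:9294  14:4406  15:6329
  16:5191  17:1923  18:8941  19:6811  20:7018  21:7949  22:207  23:931
  24:2337  25:724  26:1406  27:8466  28:682  29:7060  30:2295  31:6378
  32:5314  33:4083  34:9015  35:8848  36:4932  37:9912  38:6163  39:4980
  40:6330  41:8896  42:1350  43:2566  44:2533  45:1216  46:10046  47:8762
  48:8830  49:8795  50:68  51:10044  52:1352  53:9976  54:1387  55:8624
  56:1490  57:7237  58:2945  59:5747  60:5787  61:2802  62:40  63:7094
  64:7317  65:7054  66:223  67:9816  68:3248  69:9593  70:3511  71:6345
  72:3997  73:2834  74:7731  75:8916  76:4897  77:1185  78:6060  79:6367
  80:4875  81:307  82:8587  83:5511  84:8280  85:7003  86:2769  87:8802
  88:5845  89:6033  90:7122  91:188  92:1089  93:3145  94:901  95:2056
  96:7835  97:1155  98:5779  99:3399  100:4624
Giant step factor: 3705^(-101) ≡ 8889 (mod 10079).
Scan 1533·8889^i mod 10079 for i = 0, 1, …:
  i=0: 1533   i=1: 29   i=2: 5806   i=3: 5054
  i=4: 2903   i=5: 2527   i=6: 6491   i=7: 6303
  i=8: 8285   i=9: 8191     …   i=36: 353
  i=37: 3248
Match at i=37, j=68: x = 37·101 + 68 = 3805.

3805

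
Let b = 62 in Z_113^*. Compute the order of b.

56

The order of 62 must divide p − 1 = 112 = 2^4 · 7.
Divisors: 1, 2, 4, 7, 8, 14, 16, 28, 56, 112.
Check each in increasing order: 62^1 ≡ 62;  62^2 ≡ 2;  62^4 ≡ 4;  62^7 ≡ 44;  62^8 ≡ 16;  62^14 ≡ 15;  62^16 ≡ 30;  62^28 ≡ 112;  62^56 ≡ 1.
Smallest exponent giving 1 is 56.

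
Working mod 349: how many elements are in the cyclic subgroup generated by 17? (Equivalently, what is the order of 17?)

The order of 17 must divide p − 1 = 348 = 2^2 · 3 · 29.
Divisors: 1, 2, 3, 4, 6, 12, 29, 58, 87, 116, 174, 348.
Check each in increasing order: 17^1 ≡ 17;  17^2 ≡ 289;  17^3 ≡ 27;  17^4 ≡ 110;  17^6 ≡ 31;  17^12 ≡ 263;  17^29 ≡ 348;  17^58 ≡ 1.
Smallest exponent giving 1 is 58.

58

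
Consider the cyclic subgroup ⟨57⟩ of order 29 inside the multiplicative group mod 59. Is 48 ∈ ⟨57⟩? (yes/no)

48 ∈ ⟨57⟩ iff 48^29 ≡ 1 (mod 59), since |⟨57⟩| = 29.
48^29 mod 59 = 1.
Since 1 = 1, 48 lies in the subgroup.

yes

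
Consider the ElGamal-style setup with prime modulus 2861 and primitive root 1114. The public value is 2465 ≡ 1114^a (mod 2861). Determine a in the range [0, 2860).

Baby-step giant-step with m = ceil(sqrt(2860)) = 54.
Baby table (1114^j mod 2861 for j=0..53):
  0:1  1:1114  2:2183  3:12  4:1924  5:447  6:144  7:200
  8:2503  9:1728  10:2400  11:1426  12:709  13:190  14:2807  15:2786
  16:2280  17:2213  18:1961  19:1611  20:807  21:644  22:2166  23:1101
  24:2006  25:243  26:1768  27:1184  28:55  29:1189  30:2764  31:660
  32:2824  33:1697  34:2198  35:2417  36:337  37:627  38:394  39:1183
  40:1802  41:1867  42:2752  43:1597  44:2377  45:1553  46:1998  47:2775
  48:1470  49:1088  50:1829  51:474  52:1612  53:1921
Giant step factor: 1114^(-54) ≡ 589 (mod 2861).
Scan 2465·589^i mod 2861 for i = 0, 1, …:
  i=0: 2465   i=1: 1358   i=2: 1643   i=3: 709
Match at i=3, j=12: a = 3·54 + 12 = 174.

174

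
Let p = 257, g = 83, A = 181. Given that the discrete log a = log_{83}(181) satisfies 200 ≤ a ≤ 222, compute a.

211

Compute 83^200 mod 257 = 242, then multiply by 83 repeatedly:
  83^200=242  83^201=40  83^202=236  83^203=56  83^204=22
  83^205=27  83^206=185  83^207=192  83^208=2  83^209=166
  83^210=157  83^211=181
Found 181 at exponent 211.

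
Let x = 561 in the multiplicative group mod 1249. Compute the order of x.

The order of 561 must divide p − 1 = 1248 = 2^5 · 3 · 13.
Divisors: 1, 2, 3, 4, 6, 8, 12, 13, 16, 24, 26, 32, 39, 48, 52, 78, 96, 104, 156, 208, 312, 416, 624, 1248.
Check each in increasing order: 561^1 ≡ 561;  561^2 ≡ 1222;  561^3 ≡ 1090;  561^4 ≡ 729;  561^6 ≡ 301;  561^8 ≡ 616;  561^12 ≡ 673;  561^13 ≡ 355;  561^16 ≡ 1009;  561^24 ≡ 791;  561^26 ≡ 1125;  561^32 ≡ 146;  561^39 ≡ 944;  561^48 ≡ 1181;  561^52 ≡ 388;  561^78 ≡ 599;  561^96 ≡ 877;  561^104 ≡ 664;  561^156 ≡ 338;  561^208 ≡ 1248;  561^312 ≡ 585;  561^416 ≡ 1.
Smallest exponent giving 1 is 416.

416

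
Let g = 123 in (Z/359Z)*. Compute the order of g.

179

The order of 123 must divide p − 1 = 358 = 2 · 179.
Divisors: 1, 2, 179, 358.
Check each in increasing order: 123^1 ≡ 123;  123^2 ≡ 51;  123^179 ≡ 1.
Smallest exponent giving 1 is 179.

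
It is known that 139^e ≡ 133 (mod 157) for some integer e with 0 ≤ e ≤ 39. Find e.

17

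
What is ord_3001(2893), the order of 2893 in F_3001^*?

1500

The order of 2893 must divide p − 1 = 3000 = 2^3 · 3 · 5^3.
Divisors: 1, 2, 3, 4, 5, 6, 8, 10, 12, 15, 20, 24, 25, 30, 40, 50, 60, 75, 100, 120, 125, 150, 200, 250, 300, 375, 500, 600, 750, 1000, 1500, 3000.
Check each in increasing order: 2893^1 ≡ 2893;  2893^2 ≡ 2661;  2893^3 ≡ 708;  2893^4 ≡ 1562;  2893^5 ≡ 2361;  2893^6 ≡ 97;  2893^8 ≡ 31;  2893^10 ≡ 1464;  2893^12 ≡ 406;  2893^15 ≡ 2353;  2893^20 ≡ 582;  2893^24 ≡ 2782;  2893^25 ≡ 2645;  2893^30 ≡ 2765;  2893^40 ≡ 2612;  2893^50 ≡ 694;  2893^60 ≡ 1678;  2893^75 ≡ 2019;  2893^100 ≡ 1476;  2893^120 ≡ 746;  2893^125 ≡ 2720;  2893^150 ≡ 1003;  2893^200 ≡ 2851;  2893^250 ≡ 935;  2893^300 ≡ 674;  2893^375 ≡ 1353;  2893^500 ≡ 934;  2893^600 ≡ 1125;  2893^750 ≡ 3000;  2893^1000 ≡ 2066;  2893^1500 ≡ 1.
Smallest exponent giving 1 is 1500.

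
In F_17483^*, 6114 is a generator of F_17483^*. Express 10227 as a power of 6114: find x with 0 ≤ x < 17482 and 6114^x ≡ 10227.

2807

Baby-step giant-step with m = ceil(sqrt(17482)) = 133.
Baby table (6114^j mod 17483 for j=0..132):
  0:1  1:6114  2:2342  3:411  4:12785  5:997  6:11574  7:9735
  8:7658  9:1538  10:14961  11:498  12:2730  13:12438  14:12365  15:3118
  16:6982  17:11945  18:5239  19:2390  20:14155  21:2820  22:3242  23:13349
  24:5142  25:3754  26:14260  27:15402  28:4390  29:4055  30:1376  31:3541
  32:5720  33:6080  34:4262  35:8198  36:16294  37:3382  38:12642  39:845
  40:8845  41:3411  42:15118  43:16314  44:3281  45:7033  46:9065  47:2300
  48:5868  49:1836  50:1218  51:16577  52:2827  53:11074  54:12260  55:8019
  56:5834  57:3756  58:9005  59:2603  60:5212  61:12142  62:3370  63:9206
  64:7707  65:3913  66:7338  67:3154  68:17290  69:8842  70:2552  71:8092
  72:15081  73:17375  74:4042  75:9309  76:8061  77:377  78:14705  79:8784
  80:15083  81:12120  82:8726  83:10131  84:16148  85:2371  86:2887  87:10771
  88:12916  89:15196  90:3682  91:11127  92:4125  93:9764  94:10134  95:17007
  96:9397  97:4120  98:14160  99:15907  100:14952  101:15404  102:16618  103:8739
  104:2198  105:11628  106:7714  107:11745  108:6249  109:6031  110:1887  111:15821
  112:13638  113:6305  114:16238  115:10658  116:3871  117:12795  118:9688  119:28
  120:13845  121:13127  122:11508  123:8320  124:10433  125:9378  126:10335  127:4628
  128:8098  129:16799  130:13944  131:6508  132:16087
Giant step factor: 6114^(-133) ≡ 2780 (mod 17483).
Scan 10227·2780^i mod 17483 for i = 0, 1, …:
  i=0: 10227   i=1: 3702   i=2: 11556   i=3: 9409
  i=4: 2452   i=5: 15673   i=6: 3304   i=7: 6545
  i=8: 12780   i=9: 2944     …   i=20: 539
  i=21: 12365
Match at i=21, j=14: x = 21·133 + 14 = 2807.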